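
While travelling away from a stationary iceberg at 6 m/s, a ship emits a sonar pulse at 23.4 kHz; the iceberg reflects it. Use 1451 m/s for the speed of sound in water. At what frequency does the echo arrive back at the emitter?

23.2 kHz

The iceberg receives the sound from a moving source: f₁ = f₀ · v/(v + v_e) = 23.4 × 1451/1457 ≈ 23.3 kHz.
On the return leg the ship is a moving observer: f₂ = f₁ · (v − v_e)/v = 23.3 × 1445/1451 ≈ 23.2 kHz.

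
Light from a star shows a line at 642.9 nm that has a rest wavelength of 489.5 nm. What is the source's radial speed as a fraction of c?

λ'/λ₀ = 1.3134 > 1 (redshift), so the source is receding.
λ'/λ₀ = √((1 + β)/(1 − β)) for a receding source ⇒ β = (r² − 1)/(r² + 1) with r = λ'/λ₀.
β = (1.7250 − 1)/(1.7250 + 1) ≈ 0.266.

0.266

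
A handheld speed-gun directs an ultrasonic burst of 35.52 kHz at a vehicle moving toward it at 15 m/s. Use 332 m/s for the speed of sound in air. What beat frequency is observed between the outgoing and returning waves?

The vehicle first receives the wave as a moving observer: f₁ = f₀ · (v + u)/v = 35.52 × (332 + 15)/332 ≈ 37.12 kHz.
On reflection it acts as a source moving toward the stationary detector: f₂ = f₁ · v/(v − u) = 37.12 × 332/317 ≈ 38.88 kHz.
Beat frequency (with f₀ = 35520 Hz): |f₂ − f₀| = 2u·f₀/(v − u) = 2 × 15 × 35520/317 ≈ 3362 Hz.

3362 Hz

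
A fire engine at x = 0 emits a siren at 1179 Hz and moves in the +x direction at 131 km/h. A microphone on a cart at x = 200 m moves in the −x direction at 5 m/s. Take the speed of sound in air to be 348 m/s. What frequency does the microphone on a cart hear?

1336 Hz

131 km/h = 36.39 m/s.
The observer lies on the +x side, so the source is heading toward the observer and the observer is heading toward the source.
With source approaching and observer approaching, f' = f · (v + v_o)/(v − v_s).
f' = 1179 × (348 + 5)/(348 − 36.39) = 1179 × 353/311.61 ≈ 1336 Hz.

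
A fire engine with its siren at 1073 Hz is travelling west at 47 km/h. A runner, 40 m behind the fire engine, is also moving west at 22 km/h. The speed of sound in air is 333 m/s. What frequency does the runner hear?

47 km/h = 13.06 m/s; 22 km/h = 6.111 m/s.
The runner is behind, so the fire engine is moving away from it while the runner is moving toward the fire engine.
Both move, so f' = f · (v + v_o)/(v + v_s).
f' = 1073 × (333 + 6.111)/(333 + 13.06) = 1073 × 339.11/346.06 ≈ 1051 Hz.

1051 Hz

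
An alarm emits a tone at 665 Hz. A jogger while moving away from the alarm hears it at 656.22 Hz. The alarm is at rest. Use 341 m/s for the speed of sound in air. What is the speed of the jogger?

f' = f · (v − v_o)/v ⇒ v_o = v · |f'/f − 1|.
v_o = 341 × |656.22/665 − 1| = 341 × 0.0132 ≈ 4.5 m/s.

4.5 m/s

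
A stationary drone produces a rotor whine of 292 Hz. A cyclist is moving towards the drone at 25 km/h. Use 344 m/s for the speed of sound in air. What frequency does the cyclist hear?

25 km/h = 6.944 m/s.
Moving observer, stationary source: f' = f · (v + v_o)/v.
f' = 292 × (344 + 6.944)/344 = 292 × 350.94/344 ≈ 298 Hz.

298 Hz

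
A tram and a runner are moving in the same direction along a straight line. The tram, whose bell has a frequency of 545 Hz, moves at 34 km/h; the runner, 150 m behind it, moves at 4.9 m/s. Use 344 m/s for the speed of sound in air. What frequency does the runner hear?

538 Hz

34 km/h = 9.444 m/s.
The runner is behind, so the tram is moving away from it while the runner is moving toward the tram.
Both move, so f' = f · (v + v_o)/(v + v_s).
f' = 545 × (344 + 4.9)/(344 + 9.444) = 545 × 348.9/353.44 ≈ 538 Hz.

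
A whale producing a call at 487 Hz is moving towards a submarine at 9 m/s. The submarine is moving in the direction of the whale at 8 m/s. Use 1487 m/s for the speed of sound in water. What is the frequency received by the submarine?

493 Hz

Both move, so f' = f · (v + v_o)/(v − v_s).
f' = 487 × (1487 + 8)/(1487 − 9) = 487 × 1495/1478 ≈ 493 Hz.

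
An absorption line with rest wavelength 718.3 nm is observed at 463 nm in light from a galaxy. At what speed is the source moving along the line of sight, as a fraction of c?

λ'/λ₀ = 0.6446 < 1 (blueshift), so the source is approaching.
λ'/λ₀ = √((1 − β)/(1 + β)) for an approaching source ⇒ β = (1 − r²)/(1 + r²) with r = λ'/λ₀.
β = (1 − 0.4155)/(1 + 0.4155) ≈ 0.413.

0.413c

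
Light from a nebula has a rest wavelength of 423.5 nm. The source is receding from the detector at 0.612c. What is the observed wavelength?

863.2 nm

Relativistic Doppler for wavelength: λ' = λ₀ · √((1 + β)/(1 − β)).
λ' = 423.5 × √(1.6120/0.3880) = 423.5 × 2.03829 ≈ 863.2 nm.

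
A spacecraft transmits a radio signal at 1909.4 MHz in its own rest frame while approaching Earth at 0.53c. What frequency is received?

Relativistic Doppler for frequency: f' = f₀ · √((1 + β)/(1 − β)).
f' = 1909.4 × √(1.5300/0.4700) = 1909.4 × 1.80425 ≈ 3445.0 MHz.

3445.0 MHz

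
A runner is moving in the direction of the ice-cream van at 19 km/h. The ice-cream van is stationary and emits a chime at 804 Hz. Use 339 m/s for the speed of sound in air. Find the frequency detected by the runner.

817 Hz

19 km/h = 5.278 m/s.
Only the observer moves, toward the source, so f' = f · (v + v_o)/v.
f' = 804 × (339 + 5.278)/339 = 804 × 344.28/339 ≈ 817 Hz.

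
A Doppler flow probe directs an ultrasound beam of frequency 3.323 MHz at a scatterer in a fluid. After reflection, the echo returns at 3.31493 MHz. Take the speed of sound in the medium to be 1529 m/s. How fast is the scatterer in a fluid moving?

Double Doppler shift off a moving reflector: f₂ = f₀ · (v + u)/(v − u) (u > 0 toward emitter).
Rearranging, u = v · (f₂ − f₀)/(f₂ + f₀) = 1529 × -0.00807/6.63793 ≈ -1.86 m/s.
So the scatterer in a fluid is moving at 1.86 m/s away from the emitter.

1.86 m/s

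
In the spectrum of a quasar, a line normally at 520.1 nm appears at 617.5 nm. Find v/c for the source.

0.170c

λ'/λ₀ = 1.1873 > 1 (redshift), so the source is receding.
λ'/λ₀ = √((1 + β)/(1 − β)) for a receding source ⇒ β = (r² − 1)/(r² + 1) with r = λ'/λ₀.
β = (1.4096 − 1)/(1.4096 + 1) ≈ 0.170.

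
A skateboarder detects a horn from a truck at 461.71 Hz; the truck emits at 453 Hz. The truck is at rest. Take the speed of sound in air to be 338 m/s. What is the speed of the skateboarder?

f' > f, so the skateboarder is approaching.
f' = f · (v + v_o)/v ⇒ v_o = v · |f'/f − 1|.
v_o = 338 × |461.71/453 − 1| = 338 × 0.01923 ≈ 6.5 m/s.

6.5 m/s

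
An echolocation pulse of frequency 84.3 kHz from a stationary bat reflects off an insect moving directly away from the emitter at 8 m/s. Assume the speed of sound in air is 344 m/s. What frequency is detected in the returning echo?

The insect first receives the wave as a moving observer: f₁ = f₀ · (v − u)/v = 84.3 × (344 − 8)/344 ≈ 82.3 kHz.
The reflection then acts as a moving source: f₂ = f₁ · v/(v + u) ≈ 80.5 kHz.

80.5 kHz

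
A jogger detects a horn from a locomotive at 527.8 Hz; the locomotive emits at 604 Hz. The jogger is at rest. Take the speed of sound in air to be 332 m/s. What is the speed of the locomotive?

f' < f, so the locomotive is receding.
f' = f · v/(v + v_s) ⇒ v_s = v · |1 − f/f'|.
v_s = 332 × |1 − 604/527.8| = 332 × 0.1444 ≈ 48 m/s.

48 m/s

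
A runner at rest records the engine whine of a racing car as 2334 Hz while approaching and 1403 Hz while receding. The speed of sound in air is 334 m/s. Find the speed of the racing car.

f₁/f₂ = (v + v_s)/(v − v_s), so v_s = v · (f₁ − f₂)/(f₁ + f₂).
v_s = 334 × (2334 − 1403)/(2334 + 1403) = 334 × 931/3737 ≈ 83 m/s.

83 m/s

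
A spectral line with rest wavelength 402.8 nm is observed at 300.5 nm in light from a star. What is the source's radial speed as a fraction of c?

λ'/λ₀ = 0.7460 < 1 (blueshift), so the source is approaching.
λ'/λ₀ = √((1 − β)/(1 + β)) for an approaching source ⇒ β = (1 − r²)/(1 + r²) with r = λ'/λ₀.
β = (1 − 0.5566)/(1 + 0.5566) ≈ 0.285.

0.285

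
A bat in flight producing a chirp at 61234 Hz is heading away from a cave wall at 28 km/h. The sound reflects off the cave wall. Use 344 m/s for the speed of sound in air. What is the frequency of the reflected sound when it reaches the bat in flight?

28 km/h = 7.778 m/s.
The cave wall receives the sound from a moving source: f₁ = f₀ · v/(v + v_e) = 61234 × 344/351.78 ≈ 59880 Hz.
On the return leg the bat in flight is a moving observer: f₂ = f₁ · (v − v_e)/v = 59880 × 336.22/344 ≈ 58526 Hz.
Equivalently f₂ = f₀ · (v − v_e)/(v + v_e).

58526 Hz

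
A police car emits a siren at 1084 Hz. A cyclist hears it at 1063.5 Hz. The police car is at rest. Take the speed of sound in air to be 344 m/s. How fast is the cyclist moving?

6.5 m/s

f' < f, so the cyclist is receding.
f' = f · (v − v_o)/v ⇒ v_o = v · |f'/f − 1|.
v_o = 344 × |1063.5/1084 − 1| = 344 × 0.01891 ≈ 6.5 m/s.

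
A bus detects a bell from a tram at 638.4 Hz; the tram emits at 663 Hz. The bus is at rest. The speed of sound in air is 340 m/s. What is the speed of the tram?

13.1 m/s

f' < f, so the tram is receding.
f' = f · v/(v + v_s) ⇒ v_s = v · |1 − f/f'|.
v_s = 340 × |1 − 663/638.4| = 340 × 0.03853 ≈ 13.1 m/s.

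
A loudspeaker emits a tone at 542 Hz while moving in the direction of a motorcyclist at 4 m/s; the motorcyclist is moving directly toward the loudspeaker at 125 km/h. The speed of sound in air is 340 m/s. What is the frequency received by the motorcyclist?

604 Hz

125 km/h = 34.72 m/s.
General Doppler shift: f' = f · (v + v_o)/(v − v_s).
f' = 542 × (340 + 34.72)/(340 − 4) = 542 × 374.72/336 ≈ 604 Hz.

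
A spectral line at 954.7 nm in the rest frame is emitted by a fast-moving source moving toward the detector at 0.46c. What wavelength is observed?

Relativistic Doppler for wavelength: λ' = λ₀ · √((1 − β)/(1 + β)).
λ' = 954.7 × √(0.5400/1.4600) = 954.7 × 0.60816 ≈ 580.6 nm.

580.6 nm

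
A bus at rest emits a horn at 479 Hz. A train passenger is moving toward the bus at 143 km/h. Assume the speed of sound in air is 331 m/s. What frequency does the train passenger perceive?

536 Hz

143 km/h = 39.72 m/s.
Moving observer, stationary source: f' = f · (v + v_o)/v.
f' = 479 × (331 + 39.72)/331 = 479 × 370.72/331 ≈ 536 Hz.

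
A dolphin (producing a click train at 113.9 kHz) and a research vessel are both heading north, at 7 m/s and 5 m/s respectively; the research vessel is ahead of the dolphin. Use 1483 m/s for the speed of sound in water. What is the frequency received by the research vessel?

The research vessel is ahead, so the dolphin is moving toward it while the research vessel is moving away from the dolphin.
General Doppler shift: f' = f · (v − v_o)/(v − v_s).
f' = 113.9 × (1483 − 5)/(1483 − 7) = 113.9 × 1478/1476 ≈ 114.1 kHz.

114.1 kHz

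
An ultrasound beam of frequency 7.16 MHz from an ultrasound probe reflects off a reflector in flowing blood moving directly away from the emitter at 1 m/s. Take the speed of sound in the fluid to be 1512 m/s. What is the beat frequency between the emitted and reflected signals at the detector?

9465 Hz

The reflector in flowing blood first receives the wave as a moving observer: f₁ = f₀ · (v − u)/v = 7.16 × (1512 − 1)/1512 ≈ 7.15526 MHz.
On reflection it acts as a source moving away from the stationary detector: f₂ = f₁ · v/(v + u) = 7.15526 × 1512/1513 ≈ 7.15054 MHz.
Equivalently f₂ = f₀ · (v − u)/(v + u).
Beat frequency (with f₀ = 7160000 Hz): |f₂ − f₀| = 2u·f₀/(v + u) = 2 × 1 × 7160000/1513 ≈ 9465 Hz.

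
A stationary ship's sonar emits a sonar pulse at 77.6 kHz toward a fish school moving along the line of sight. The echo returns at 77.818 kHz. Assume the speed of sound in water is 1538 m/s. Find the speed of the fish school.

2.16 m/s

Double Doppler shift off a moving reflector: f₂ = f₀ · (v + u)/(v − u) (u > 0 toward emitter).
Rearranging, u = v · (f₂ − f₀)/(f₂ + f₀) = 1538 × 0.218/155.418 ≈ 2.16 m/s.
So the fish school is moving at 2.16 m/s toward the emitter.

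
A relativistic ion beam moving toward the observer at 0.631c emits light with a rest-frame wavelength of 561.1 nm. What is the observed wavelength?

266.9 nm

Relativistic Doppler for wavelength: λ' = λ₀ · √((1 − β)/(1 + β)).
λ' = 561.1 × √(0.3690/1.6310) = 561.1 × 0.47565 ≈ 266.9 nm.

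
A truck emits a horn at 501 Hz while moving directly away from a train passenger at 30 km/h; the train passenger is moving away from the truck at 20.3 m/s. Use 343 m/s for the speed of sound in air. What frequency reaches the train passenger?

460 Hz

30 km/h = 8.333 m/s.
Both move, so f' = f · (v − v_o)/(v + v_s).
f' = 501 × (343 − 20.3)/(343 + 8.333) = 501 × 322.7/351.33 ≈ 460 Hz.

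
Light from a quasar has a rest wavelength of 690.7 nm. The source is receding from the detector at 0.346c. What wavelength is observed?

Relativistic Doppler for wavelength: λ' = λ₀ · √((1 + β)/(1 − β)).
λ' = 690.7 × √(1.3460/0.6540) = 690.7 × 1.43461 ≈ 990.9 nm.

990.9 nm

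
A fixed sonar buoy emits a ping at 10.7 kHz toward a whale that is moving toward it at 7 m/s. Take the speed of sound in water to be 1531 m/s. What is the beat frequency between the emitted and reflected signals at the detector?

At the whale (a moving observer), f₁ = f₀ · (v + u)/v = 10.7 × 1538/1531 ≈ 10.7489 kHz.
The reflection then acts as a moving source: f₂ = f₁ · v/(v − u) ≈ 10.7983 kHz.
Beat frequency (with f₀ = 10700 Hz): |f₂ − f₀| = 2u·f₀/(v − u) = 2 × 7 × 10700/1524 ≈ 98 Hz.

98 Hz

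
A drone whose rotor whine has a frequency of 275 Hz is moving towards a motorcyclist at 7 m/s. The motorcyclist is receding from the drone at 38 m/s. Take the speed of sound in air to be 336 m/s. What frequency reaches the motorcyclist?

Both move, so f' = f · (v − v_o)/(v − v_s).
f' = 275 × (336 − 38)/(336 − 7) = 275 × 298/329 ≈ 249 Hz.

249 Hz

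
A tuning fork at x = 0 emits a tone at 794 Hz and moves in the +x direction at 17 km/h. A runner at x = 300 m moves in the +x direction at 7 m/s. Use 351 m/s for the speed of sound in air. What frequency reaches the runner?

789 Hz

17 km/h = 4.722 m/s.
The observer lies on the +x side, so the source is heading toward the observer and the observer is heading away from the source.
General Doppler shift: f' = f · (v − v_o)/(v − v_s).
f' = 794 × (351 − 7)/(351 − 4.722) = 794 × 344/346.28 ≈ 789 Hz.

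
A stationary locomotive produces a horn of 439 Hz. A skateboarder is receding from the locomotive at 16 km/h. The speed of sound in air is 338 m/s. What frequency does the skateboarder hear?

433 Hz

16 km/h = 4.444 m/s.
Moving observer, stationary source: f' = f · (v − v_o)/v.
f' = 439 × (338 − 4.444)/338 = 439 × 333.56/338 ≈ 433 Hz.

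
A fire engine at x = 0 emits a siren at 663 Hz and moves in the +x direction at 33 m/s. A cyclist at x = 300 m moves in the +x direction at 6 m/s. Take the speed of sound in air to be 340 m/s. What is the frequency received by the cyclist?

721 Hz

The observer lies on the +x side, so the source is heading toward the observer and the observer is heading away from the source.
Both move, so f' = f · (v − v_o)/(v − v_s).
f' = 663 × (340 − 6)/(340 − 33) = 663 × 334/307 ≈ 721 Hz.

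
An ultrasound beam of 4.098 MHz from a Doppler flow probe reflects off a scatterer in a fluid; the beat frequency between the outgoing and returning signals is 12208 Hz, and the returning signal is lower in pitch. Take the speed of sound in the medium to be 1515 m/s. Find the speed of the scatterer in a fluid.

Double Doppler shift off a moving reflector: f₂ = f₀ · (v + u)/(v − u) (u > 0 toward emitter).
Returning signal is lower, so f₂ = f₀ − Δf = 4098000 − 12208 = 4085792 Hz.
Rearranging, u = v · (f₂ − f₀)/(f₂ + f₀) = 1515 × -12208/8183792 ≈ -2.26 m/s.
So the scatterer in a fluid is moving at 2.26 m/s away from the emitter.

2.26 m/s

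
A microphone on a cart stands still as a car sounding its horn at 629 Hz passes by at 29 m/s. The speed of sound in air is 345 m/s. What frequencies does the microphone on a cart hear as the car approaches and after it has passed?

Approaching: f₁ = f · v/(v − v_s) = 629 × 345/316 ≈ 687 Hz.
Receding: f₂ = f · v/(v + v_s) = 629 × 345/374 ≈ 580 Hz.

687 Hz approaching; 580 Hz receding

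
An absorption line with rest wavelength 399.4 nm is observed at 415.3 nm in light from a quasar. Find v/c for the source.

λ'/λ₀ = 1.0398 > 1 (redshift), so the source is receding.
λ'/λ₀ = √((1 + β)/(1 − β)) for a receding source ⇒ β = (r² − 1)/(r² + 1) with r = λ'/λ₀.
β = (1.0812 − 1)/(1.0812 + 1) ≈ 0.039.

0.039c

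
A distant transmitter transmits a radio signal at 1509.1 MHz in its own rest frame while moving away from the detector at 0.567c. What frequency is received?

793.3 MHz

Relativistic Doppler for frequency: f' = f₀ · √((1 − β)/(1 + β)).
f' = 1509.1 × √(0.4330/1.5670) = 1509.1 × 0.52567 ≈ 793.3 MHz.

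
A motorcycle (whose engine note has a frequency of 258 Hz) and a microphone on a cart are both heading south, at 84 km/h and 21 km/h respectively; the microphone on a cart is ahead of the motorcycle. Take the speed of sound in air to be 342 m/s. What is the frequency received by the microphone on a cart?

84 km/h = 23.33 m/s; 21 km/h = 5.833 m/s.
The microphone on a cart is ahead, so the motorcycle is moving toward it while the microphone on a cart is moving away from the motorcycle.
General Doppler shift: f' = f · (v − v_o)/(v − v_s).
f' = 258 × (342 − 5.833)/(342 − 23.33) = 258 × 336.17/318.67 ≈ 272 Hz.

272 Hz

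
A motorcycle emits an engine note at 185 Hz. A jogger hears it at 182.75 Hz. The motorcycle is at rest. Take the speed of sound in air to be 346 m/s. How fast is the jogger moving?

4.2 m/s

f' < f, so the jogger is receding.
f' = f · (v − v_o)/v ⇒ v_o = v · |f'/f − 1|.
v_o = 346 × |182.75/185 − 1| = 346 × 0.01216 ≈ 4.2 m/s.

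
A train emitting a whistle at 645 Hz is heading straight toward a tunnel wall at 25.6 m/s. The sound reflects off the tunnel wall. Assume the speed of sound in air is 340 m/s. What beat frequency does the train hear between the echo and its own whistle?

105 Hz

The tunnel wall receives the sound from a moving source: f₁ = f₀ · v/(v − v_e) = 645 × 340/314.4 ≈ 697.5 Hz.
On the return leg the train is a moving observer: f₂ = f₁ · (v + v_e)/v = 697.5 × 365.6/340 ≈ 750.0 Hz.
Equivalently f₂ = f₀ · (v + v_e)/(v − v_e).
Beat against the emitted tone: |f₂ − f₀| = 2v_e·f₀/(v − v_e) = 2 × 25.6 × 645/314.4 ≈ 105 Hz.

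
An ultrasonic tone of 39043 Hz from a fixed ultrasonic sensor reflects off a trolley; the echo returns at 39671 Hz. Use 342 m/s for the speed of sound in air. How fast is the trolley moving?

2.73 m/s

Double Doppler shift off a moving reflector: f₂ = f₀ · (v + u)/(v − u) (u > 0 toward emitter).
Rearranging, u = v · (f₂ − f₀)/(f₂ + f₀) = 342 × 628/78714 ≈ 2.73 m/s.
So the trolley is moving at 2.73 m/s toward the emitter.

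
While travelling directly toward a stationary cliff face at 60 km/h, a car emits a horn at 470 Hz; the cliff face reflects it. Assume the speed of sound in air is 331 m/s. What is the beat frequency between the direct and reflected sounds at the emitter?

49.8 Hz

60 km/h = 16.67 m/s.
The cliff face receives the sound from a moving source: f₁ = f₀ · v/(v − v_e) = 470 × 331/314.33 ≈ 494.9 Hz.
On the return leg the car is a moving observer: f₂ = f₁ · (v + v_e)/v = 494.9 × 347.67/331 ≈ 519.8 Hz.
Equivalently f₂ = f₀ · (v + v_e)/(v − v_e).
Beat against the emitted tone: |f₂ − f₀| = 2v_e·f₀/(v − v_e) = 2 × 16.67 × 470/314.33 ≈ 49.8 Hz.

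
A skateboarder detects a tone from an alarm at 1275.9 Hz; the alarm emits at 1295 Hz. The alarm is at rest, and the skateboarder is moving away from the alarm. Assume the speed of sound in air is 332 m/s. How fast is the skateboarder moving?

4.9 m/s

f' = f · (v − v_o)/v ⇒ v_o = v · |f'/f − 1|.
v_o = 332 × |1275.9/1295 − 1| = 332 × 0.01475 ≈ 4.9 m/s.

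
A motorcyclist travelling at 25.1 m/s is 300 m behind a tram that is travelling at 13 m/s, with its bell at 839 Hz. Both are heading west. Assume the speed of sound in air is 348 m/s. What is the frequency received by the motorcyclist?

867 Hz

The motorcyclist is behind, so the tram is moving away from it while the motorcyclist is moving toward the tram.
Both move, so f' = f · (v + v_o)/(v + v_s).
f' = 839 × (348 + 25.1)/(348 + 13) = 839 × 373.1/361 ≈ 867 Hz.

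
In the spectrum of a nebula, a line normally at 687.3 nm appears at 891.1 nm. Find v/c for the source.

0.254

λ'/λ₀ = 1.2965 > 1 (redshift), so the source is receding.
λ'/λ₀ = √((1 + β)/(1 − β)) for a receding source ⇒ β = (r² − 1)/(r² + 1) with r = λ'/λ₀.
β = (1.6810 − 1)/(1.6810 + 1) ≈ 0.254.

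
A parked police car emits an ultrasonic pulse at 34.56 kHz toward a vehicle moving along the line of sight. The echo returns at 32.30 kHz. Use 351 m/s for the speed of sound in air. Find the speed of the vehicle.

11.9 m/s

Double Doppler shift off a moving reflector: f₂ = f₀ · (v + u)/(v − u) (u > 0 toward emitter).
Rearranging, u = v · (f₂ − f₀)/(f₂ + f₀) = 351 × -2.26/66.86 ≈ -11.9 m/s.
So the vehicle is moving at 11.9 m/s away from the emitter.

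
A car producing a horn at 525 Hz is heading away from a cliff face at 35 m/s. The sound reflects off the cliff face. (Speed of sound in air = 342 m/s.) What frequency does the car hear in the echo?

The cliff face receives the sound from a moving source: f₁ = f₀ · v/(v + v_e) = 525 × 342/377 ≈ 476 Hz.
On the return leg the car is a moving observer: f₂ = f₁ · (v − v_e)/v = 476 × 307/342 ≈ 428 Hz.
Equivalently f₂ = f₀ · (v − v_e)/(v + v_e).

428 Hz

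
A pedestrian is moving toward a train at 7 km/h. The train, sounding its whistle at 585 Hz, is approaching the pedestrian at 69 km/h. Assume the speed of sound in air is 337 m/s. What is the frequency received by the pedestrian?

69 km/h = 19.17 m/s; 7 km/h = 1.944 m/s.
With source approaching and observer approaching, f' = f · (v + v_o)/(v − v_s).
f' = 585 × (337 + 1.944)/(337 − 19.17) = 585 × 338.94/317.83 ≈ 624 Hz.

624 Hz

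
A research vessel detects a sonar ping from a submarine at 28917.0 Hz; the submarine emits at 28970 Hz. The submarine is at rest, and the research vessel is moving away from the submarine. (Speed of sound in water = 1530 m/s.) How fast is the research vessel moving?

2.80 m/s

f' = f · (v − v_o)/v ⇒ v_o = v · |f'/f − 1|.
v_o = 1530 × |28917.0/28970 − 1| = 1530 × 0.001829 ≈ 2.80 m/s.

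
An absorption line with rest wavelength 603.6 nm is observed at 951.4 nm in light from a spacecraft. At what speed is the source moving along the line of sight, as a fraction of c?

λ'/λ₀ = 1.5762 > 1 (redshift), so the source is receding.
λ'/λ₀ = √((1 + β)/(1 − β)) for a receding source ⇒ β = (r² − 1)/(r² + 1) with r = λ'/λ₀.
β = (2.4844 − 1)/(2.4844 + 1) ≈ 0.426.

0.426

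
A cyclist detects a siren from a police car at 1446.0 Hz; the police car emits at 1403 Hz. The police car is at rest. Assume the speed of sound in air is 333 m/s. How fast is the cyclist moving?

10.2 m/s

f' > f, so the cyclist is approaching.
f' = f · (v + v_o)/v ⇒ v_o = v · |f'/f − 1|.
v_o = 333 × |1446.0/1403 − 1| = 333 × 0.03065 ≈ 10.2 m/s.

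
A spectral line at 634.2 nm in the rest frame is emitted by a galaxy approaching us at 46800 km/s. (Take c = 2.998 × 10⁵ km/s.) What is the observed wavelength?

β = v/c = 46800/299800 = 0.1561.
Relativistic Doppler for wavelength: λ' = λ₀ · √((1 − β)/(1 + β)).
λ' = 634.2 × √(0.8439/1.1561) = 634.2 × 0.85437 ≈ 541.8 nm.

541.8 nm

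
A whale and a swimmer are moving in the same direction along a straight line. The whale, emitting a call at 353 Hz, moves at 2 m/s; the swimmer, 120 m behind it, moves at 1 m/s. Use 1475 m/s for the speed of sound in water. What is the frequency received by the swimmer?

The swimmer is behind, so the whale is moving away from it while the swimmer is moving toward the whale.
Both move, so f' = f · (v + v_o)/(v + v_s).
f' = 353 × (1475 + 1)/(1475 + 2) = 353 × 1476/1477 ≈ 353 Hz.

353 Hz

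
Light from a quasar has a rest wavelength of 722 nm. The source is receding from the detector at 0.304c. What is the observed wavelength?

988.3 nm

Relativistic Doppler for wavelength: λ' = λ₀ · √((1 + β)/(1 − β)).
λ' = 722 × √(1.3040/0.6960) = 722 × 1.36878 ≈ 988.3 nm.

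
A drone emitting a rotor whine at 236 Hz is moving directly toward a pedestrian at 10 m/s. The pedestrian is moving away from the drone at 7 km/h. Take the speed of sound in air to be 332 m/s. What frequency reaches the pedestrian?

7 km/h = 1.944 m/s.
With source approaching and observer receding, f' = f · (v − v_o)/(v − v_s).
f' = 236 × (332 − 1.944)/(332 − 10) = 236 × 330.06/322 ≈ 242 Hz.

242 Hz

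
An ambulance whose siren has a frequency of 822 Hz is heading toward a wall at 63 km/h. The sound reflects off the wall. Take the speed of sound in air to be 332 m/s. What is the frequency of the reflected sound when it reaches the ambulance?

63 km/h = 17.5 m/s.
The wall receives the sound from a moving source: f₁ = f₀ · v/(v − v_e) = 822 × 332/314.5 ≈ 868 Hz.
On the return leg the ambulance is a moving observer: f₂ = f₁ · (v + v_e)/v = 868 × 349.5/332 ≈ 913 Hz.
Equivalently f₂ = f₀ · (v + v_e)/(v − v_e).

913 Hz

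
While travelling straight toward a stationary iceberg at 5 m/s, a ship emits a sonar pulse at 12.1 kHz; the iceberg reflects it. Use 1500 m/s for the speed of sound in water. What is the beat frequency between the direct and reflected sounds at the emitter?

The iceberg receives the sound from a moving source: f₁ = f₀ · v/(v − v_e) = 12.1 × 1500/1495 ≈ 12.1405 kHz.
On the return leg the ship is a moving observer: f₂ = f₁ · (v + v_e)/v = 12.1405 × 1505/1500 ≈ 12.1809 kHz.
Beat against the emitted tone (with f₀ = 12100 Hz): |f₂ − f₀| = 2v_e·f₀/(v − v_e) = 2 × 5 × 12100/1495 ≈ 81 Hz.

81 Hz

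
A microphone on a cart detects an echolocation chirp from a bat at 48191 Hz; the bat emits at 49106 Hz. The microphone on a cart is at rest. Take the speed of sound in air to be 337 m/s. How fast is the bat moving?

f' < f, so the bat is receding.
f' = f · v/(v + v_s) ⇒ v_s = v · |1 − f/f'|.
v_s = 337 × |1 − 49106/48191| = 337 × 0.01899 ≈ 6.4 m/s.

6.4 m/s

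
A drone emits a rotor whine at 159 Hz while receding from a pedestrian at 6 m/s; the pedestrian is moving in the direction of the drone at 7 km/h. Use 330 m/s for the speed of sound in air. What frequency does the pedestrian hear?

7 km/h = 1.944 m/s.
With source receding and observer approaching, f' = f · (v + v_o)/(v + v_s).
f' = 159 × (330 + 1.944)/(330 + 6) = 159 × 331.94/336 ≈ 157 Hz.

157 Hz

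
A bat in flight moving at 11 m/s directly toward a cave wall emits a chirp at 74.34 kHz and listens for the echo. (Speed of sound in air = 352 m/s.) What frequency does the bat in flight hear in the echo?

79.1 kHz

The cave wall receives the sound from a moving source: f₁ = f₀ · v/(v − v_e) = 74.34 × 352/341 ≈ 76.7 kHz.
On the return leg the bat in flight is a moving observer: f₂ = f₁ · (v + v_e)/v = 76.7 × 363/352 ≈ 79.1 kHz.
Equivalently f₂ = f₀ · (v + v_e)/(v − v_e).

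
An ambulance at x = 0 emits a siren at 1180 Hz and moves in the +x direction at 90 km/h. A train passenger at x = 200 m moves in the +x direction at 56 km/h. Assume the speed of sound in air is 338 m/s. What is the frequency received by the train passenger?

1216 Hz

90 km/h = 25 m/s; 56 km/h = 15.56 m/s.
The observer lies on the +x side, so the source is heading toward the observer and the observer is heading away from the source.
With source approaching and observer receding, f' = f · (v − v_o)/(v − v_s).
f' = 1180 × (338 − 15.56)/(338 − 25) = 1180 × 322.44/313 ≈ 1216 Hz.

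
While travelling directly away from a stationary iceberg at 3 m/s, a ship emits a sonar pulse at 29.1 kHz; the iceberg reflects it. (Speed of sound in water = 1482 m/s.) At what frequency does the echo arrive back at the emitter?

The iceberg receives the sound from a moving source: f₁ = f₀ · v/(v + v_e) = 29.1 × 1482/1485 ≈ 29.0 kHz.
On the return leg the ship is a moving observer: f₂ = f₁ · (v − v_e)/v = 29.0 × 1479/1482 ≈ 29.0 kHz.
Equivalently f₂ = f₀ · (v − v_e)/(v + v_e).

29.0 kHz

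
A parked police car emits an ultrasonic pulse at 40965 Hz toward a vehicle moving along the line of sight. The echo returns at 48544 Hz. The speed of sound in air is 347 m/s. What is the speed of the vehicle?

29 m/s

Double Doppler shift off a moving reflector: f₂ = f₀ · (v + u)/(v − u) (u > 0 toward emitter).
Rearranging, u = v · (f₂ − f₀)/(f₂ + f₀) = 347 × 7579/89509 ≈ 29 m/s.
So the vehicle is moving at 29 m/s toward the emitter.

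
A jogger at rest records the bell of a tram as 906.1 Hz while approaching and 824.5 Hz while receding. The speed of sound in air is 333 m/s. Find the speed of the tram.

f₁/f₂ = (v + v_s)/(v − v_s), so v_s = v · (f₁ − f₂)/(f₁ + f₂).
v_s = 333 × (906.1 − 824.5)/(906.1 + 824.5) = 333 × 81.6/1730.6 ≈ 15.7 m/s.

15.7 m/s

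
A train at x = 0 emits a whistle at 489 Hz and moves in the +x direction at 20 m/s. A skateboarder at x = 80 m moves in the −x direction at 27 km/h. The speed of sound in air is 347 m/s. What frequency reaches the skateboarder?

530 Hz

27 km/h = 7.5 m/s.
The observer lies on the +x side, so the source is heading toward the observer and the observer is heading toward the source.
General Doppler shift: f' = f · (v + v_o)/(v − v_s).
f' = 489 × (347 + 7.5)/(347 − 20) = 489 × 354.5/327 ≈ 530 Hz.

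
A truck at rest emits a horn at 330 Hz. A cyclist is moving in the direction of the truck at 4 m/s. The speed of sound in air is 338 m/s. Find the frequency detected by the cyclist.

Moving observer, stationary source: f' = f · (v + v_o)/v.
f' = 330 × (338 + 4)/338 = 330 × 342/338 ≈ 334 Hz.

334 Hz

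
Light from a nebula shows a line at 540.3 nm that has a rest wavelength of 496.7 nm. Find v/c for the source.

λ'/λ₀ = 1.0878 > 1 (redshift), so the source is receding.
λ'/λ₀ = √((1 + β)/(1 − β)) for a receding source ⇒ β = (r² − 1)/(r² + 1) with r = λ'/λ₀.
β = (1.1833 − 1)/(1.1833 + 1) ≈ 0.084.

0.084c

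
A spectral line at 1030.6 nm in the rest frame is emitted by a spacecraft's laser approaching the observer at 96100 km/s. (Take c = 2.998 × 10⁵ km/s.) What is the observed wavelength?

β = v/c = 96100/299800 = 0.3205.
Relativistic Doppler for wavelength: λ' = λ₀ · √((1 − β)/(1 + β)).
λ' = 1030.6 × √(0.6795/1.3205) = 1030.6 × 0.71730 ≈ 739.3 nm.

739.3 nm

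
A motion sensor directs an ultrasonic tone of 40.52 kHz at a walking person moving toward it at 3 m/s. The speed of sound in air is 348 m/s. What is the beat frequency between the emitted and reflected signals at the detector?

705 Hz

The walking person first receives the wave as a moving observer: f₁ = f₀ · (v + u)/v = 40.52 × (348 + 3)/348 ≈ 40.869 kHz.
On reflection it acts as a source moving toward the stationary detector: f₂ = f₁ · v/(v − u) = 40.869 × 348/345 ≈ 41.225 kHz.
Beat frequency (with f₀ = 40520 Hz): |f₂ − f₀| = 2u·f₀/(v − u) = 2 × 3 × 40520/345 ≈ 705 Hz.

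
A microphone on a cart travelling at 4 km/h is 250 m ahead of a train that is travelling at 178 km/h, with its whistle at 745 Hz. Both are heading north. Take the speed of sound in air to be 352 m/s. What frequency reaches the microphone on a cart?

864 Hz

178 km/h = 49.44 m/s; 4 km/h = 1.111 m/s.
The microphone on a cart is ahead, so the train is moving toward it while the microphone on a cart is moving away from the train.
General Doppler shift: f' = f · (v − v_o)/(v − v_s).
f' = 745 × (352 − 1.111)/(352 − 49.44) = 745 × 350.89/302.56 ≈ 864 Hz.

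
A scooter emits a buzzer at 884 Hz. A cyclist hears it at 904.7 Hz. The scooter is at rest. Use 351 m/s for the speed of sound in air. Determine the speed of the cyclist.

f' > f, so the cyclist is approaching.
f' = f · (v + v_o)/v ⇒ v_o = v · |f'/f − 1|.
v_o = 351 × |904.7/884 − 1| = 351 × 0.02342 ≈ 8.2 m/s.

8.2 m/s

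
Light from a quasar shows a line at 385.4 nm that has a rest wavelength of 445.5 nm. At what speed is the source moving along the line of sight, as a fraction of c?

λ'/λ₀ = 0.8651 < 1 (blueshift), so the source is approaching.
λ'/λ₀ = √((1 − β)/(1 + β)) for an approaching source ⇒ β = (1 − r²)/(1 + r²) with r = λ'/λ₀.
β = (1 − 0.7484)/(1 + 0.7484) ≈ 0.144.

0.144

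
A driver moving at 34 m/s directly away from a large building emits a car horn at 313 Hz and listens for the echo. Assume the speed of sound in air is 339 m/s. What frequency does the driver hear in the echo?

256 Hz

The large building receives the sound from a moving source: f₁ = f₀ · v/(v + v_e) = 313 × 339/373 ≈ 284 Hz.
On the return leg the driver is a moving observer: f₂ = f₁ · (v − v_e)/v = 284 × 305/339 ≈ 256 Hz.
Equivalently f₂ = f₀ · (v − v_e)/(v + v_e).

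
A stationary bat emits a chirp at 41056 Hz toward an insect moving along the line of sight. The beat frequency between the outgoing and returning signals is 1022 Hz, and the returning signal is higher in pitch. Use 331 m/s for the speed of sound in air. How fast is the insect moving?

Double Doppler shift off a moving reflector: f₂ = f₀ · (v + u)/(v − u) (u > 0 toward emitter).
Returning signal is higher, so f₂ = f₀ + Δf = 41056 + 1022 = 42078 Hz.
Rearranging, u = v · (f₂ − f₀)/(f₂ + f₀) = 331 × 1022/83134 ≈ 4.1 m/s.
So the insect is moving at 4.1 m/s toward the emitter.

4.1 m/s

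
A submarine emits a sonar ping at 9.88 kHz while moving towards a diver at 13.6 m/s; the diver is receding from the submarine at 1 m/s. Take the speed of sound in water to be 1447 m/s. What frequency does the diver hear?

9.97 kHz

Both move, so f' = f · (v − v_o)/(v − v_s).
f' = 9.88 × (1447 − 1)/(1447 − 13.6) = 9.88 × 1446/1433.4 ≈ 9.97 kHz.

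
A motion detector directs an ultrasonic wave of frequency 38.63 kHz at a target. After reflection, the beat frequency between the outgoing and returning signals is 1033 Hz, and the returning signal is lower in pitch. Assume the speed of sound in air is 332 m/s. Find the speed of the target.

Double Doppler shift off a moving reflector: f₂ = f₀ · (v + u)/(v − u) (u > 0 toward emitter).
Returning signal is lower, so f₂ = f₀ − Δf = 38630 − 1033 = 37597 Hz.
Rearranging, u = v · (f₂ − f₀)/(f₂ + f₀) = 332 × -1033/76227 ≈ -4.5 m/s.
So the target is moving at 4.5 m/s away from the emitter.

4.5 m/s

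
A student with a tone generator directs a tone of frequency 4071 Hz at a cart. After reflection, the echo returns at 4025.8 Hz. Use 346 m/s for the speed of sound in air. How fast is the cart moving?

1.93 m/s

Double Doppler shift off a moving reflector: f₂ = f₀ · (v + u)/(v − u) (u > 0 toward emitter).
Rearranging, u = v · (f₂ − f₀)/(f₂ + f₀) = 346 × -45.2/8096.8 ≈ -1.93 m/s.
So the cart is moving at 1.93 m/s away from the emitter.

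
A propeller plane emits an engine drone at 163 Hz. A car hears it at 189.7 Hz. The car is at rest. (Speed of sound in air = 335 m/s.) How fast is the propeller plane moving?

f' > f, so the propeller plane is approaching.
f' = f · v/(v − v_s) ⇒ v_s = v · |1 − f/f'|.
v_s = 335 × |1 − 163/189.7| = 335 × 0.1407 ≈ 47 m/s.

47 m/s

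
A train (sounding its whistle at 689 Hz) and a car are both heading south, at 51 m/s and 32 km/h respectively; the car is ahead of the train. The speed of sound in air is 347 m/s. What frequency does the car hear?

787 Hz

32 km/h = 8.889 m/s.
The car is ahead, so the train is moving toward it while the car is moving away from the train.
General Doppler shift: f' = f · (v − v_o)/(v − v_s).
f' = 689 × (347 − 8.889)/(347 − 51) = 689 × 338.11/296 ≈ 787 Hz.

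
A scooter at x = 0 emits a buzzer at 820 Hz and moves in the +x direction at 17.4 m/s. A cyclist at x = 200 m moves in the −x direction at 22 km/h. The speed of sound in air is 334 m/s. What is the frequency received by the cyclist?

22 km/h = 6.111 m/s.
The observer lies on the +x side, so the source is heading toward the observer and the observer is heading toward the source.
Both move, so f' = f · (v + v_o)/(v − v_s).
f' = 820 × (334 + 6.111)/(334 − 17.4) = 820 × 340.11/316.6 ≈ 881 Hz.

881 Hz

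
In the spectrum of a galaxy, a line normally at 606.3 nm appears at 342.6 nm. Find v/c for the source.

λ'/λ₀ = 0.5651 < 1 (blueshift), so the source is approaching.
λ'/λ₀ = √((1 − β)/(1 + β)) for an approaching source ⇒ β = (1 − r²)/(1 + r²) with r = λ'/λ₀.
β = (1 − 0.3193)/(1 + 0.3193) ≈ 0.516.

0.516c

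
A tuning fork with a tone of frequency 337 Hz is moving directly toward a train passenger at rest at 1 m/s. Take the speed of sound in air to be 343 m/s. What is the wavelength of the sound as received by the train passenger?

1.01 m

Moving source, stationary observer: f' = f · v/(v − v_s) since the source is approaching.
f' = 337 × 343/(343 − 1) ≈ 338 Hz.
λ' = v/f' = 343/337.985 ≈ 1.01 m.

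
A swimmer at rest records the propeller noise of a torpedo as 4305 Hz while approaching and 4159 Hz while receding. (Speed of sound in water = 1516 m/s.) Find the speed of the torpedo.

26 m/s

f₁/f₂ = (v + v_s)/(v − v_s), so v_s = v · (f₁ − f₂)/(f₁ + f₂).
v_s = 1516 × (4305 − 4159)/(4305 + 4159) = 1516 × 146/8464 ≈ 26 m/s.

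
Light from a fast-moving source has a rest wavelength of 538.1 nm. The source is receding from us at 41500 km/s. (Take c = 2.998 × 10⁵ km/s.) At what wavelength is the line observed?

618.5 nm

β = v/c = 41500/299800 = 0.1384.
Relativistic Doppler for wavelength: λ' = λ₀ · √((1 + β)/(1 − β)).
λ' = 538.1 × √(1.1384/0.8616) = 538.1 × 1.14949 ≈ 618.5 nm.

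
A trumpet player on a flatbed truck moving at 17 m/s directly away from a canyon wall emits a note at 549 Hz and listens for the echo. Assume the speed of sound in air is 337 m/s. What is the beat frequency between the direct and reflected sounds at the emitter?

The canyon wall receives the sound from a moving source: f₁ = f₀ · v/(v + v_e) = 549 × 337/354 ≈ 522.6 Hz.
On the return leg the trumpet player on a flatbed truck is a moving observer: f₂ = f₁ · (v − v_e)/v = 522.6 × 320/337 ≈ 496.3 Hz.
Equivalently f₂ = f₀ · (v − v_e)/(v + v_e).
Beat against the emitted tone: |f₂ − f₀| = 2v_e·f₀/(v + v_e) = 2 × 17 × 549/354 ≈ 52.7 Hz.

52.7 Hz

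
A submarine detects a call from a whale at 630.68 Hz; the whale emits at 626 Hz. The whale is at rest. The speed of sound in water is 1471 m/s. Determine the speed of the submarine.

f' > f, so the submarine is approaching.
f' = f · (v + v_o)/v ⇒ v_o = v · |f'/f − 1|.
v_o = 1471 × |630.68/626 − 1| = 1471 × 0.007476 ≈ 11.0 m/s.

11.0 m/s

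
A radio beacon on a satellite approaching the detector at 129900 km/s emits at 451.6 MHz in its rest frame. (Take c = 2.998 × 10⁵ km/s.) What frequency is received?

β = v/c = 129900/299800 = 0.4333.
Relativistic Doppler for frequency: f' = f₀ · √((1 + β)/(1 − β)).
f' = 451.6 × √(1.4333/0.5667) = 451.6 × 1.59033 ≈ 718.2 MHz.

718.2 MHz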